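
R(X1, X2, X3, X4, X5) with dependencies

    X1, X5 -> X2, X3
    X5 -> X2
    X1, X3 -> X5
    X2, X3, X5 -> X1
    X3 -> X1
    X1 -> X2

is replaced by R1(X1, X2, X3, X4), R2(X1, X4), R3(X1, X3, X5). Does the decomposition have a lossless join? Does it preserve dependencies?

Lossless test (chase): Rows 1 and 3 agree on X1, X3; apply X1, X3→X5 and equate their X5 entries. Rows 1 and 2 agree on X1; apply X1→X2 and equate their X2 entries. Rows 1 and 3 agree on X1; apply X1→X2 and equate their X2 entries. Row 1 is now all distinguished symbols — the join is lossless.
Dependency preservation: the restricted closure of {X5} across the fragments never reaches {X2}, so X5 → X2 cannot be enforced without a join — not preserved.

lossless but not dependency-preserving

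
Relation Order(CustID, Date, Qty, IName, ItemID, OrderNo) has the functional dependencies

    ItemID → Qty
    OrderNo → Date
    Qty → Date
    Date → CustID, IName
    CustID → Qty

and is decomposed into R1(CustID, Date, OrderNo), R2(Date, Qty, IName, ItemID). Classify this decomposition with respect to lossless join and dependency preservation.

Lossless test: (Date)⁺ = {CustID, Date, Qty, IName}, which is a superkey of neither fragment — lossy.
Dependency preservation: Date → CustID, IName; CustID → Qty are not contained in any single fragment, but the restricted closure of each left-hand side across the fragments still reaches the right-hand side; the remaining FDs each lie inside some fragment. All dependencies are preserved.

lossy but dependency-preserving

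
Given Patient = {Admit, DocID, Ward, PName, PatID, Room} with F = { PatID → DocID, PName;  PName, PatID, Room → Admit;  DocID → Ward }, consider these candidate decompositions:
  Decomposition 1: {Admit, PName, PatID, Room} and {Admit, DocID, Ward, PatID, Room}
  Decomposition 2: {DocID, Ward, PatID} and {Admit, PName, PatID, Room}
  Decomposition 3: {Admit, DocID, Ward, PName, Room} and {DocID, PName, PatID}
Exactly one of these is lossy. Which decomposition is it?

Decomposition 3

Decomposition 1: common = {Admit, PatID, Room}, closure = {Admit, DocID, Ward, PName, PatID, Room} → lossless.
Decomposition 2: common = {PatID}, closure = {DocID, Ward, PName, PatID} → lossless.
Decomposition 3: common = {DocID, PName}, closure = {DocID, Ward, PName} → lossy.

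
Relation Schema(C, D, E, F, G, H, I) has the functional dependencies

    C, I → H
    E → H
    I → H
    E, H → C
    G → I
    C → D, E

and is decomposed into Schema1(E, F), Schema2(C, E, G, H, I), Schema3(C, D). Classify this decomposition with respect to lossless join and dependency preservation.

lossy but dependency-preserving

Lossless test (chase): Rows 1 and 2 agree on E; apply E→H and equate their H entries. Rows 1 and 2 agree on E, H; apply E, H→C and equate their C entries. Rows 1 and 2 agree on C; apply C→D, E and equate their D, E entries. Rows 1 and 3 agree on C; apply C→D, E and equate their D, E entries. Rows 1 and 3 agree on E; apply E→H and equate their H entries. No row becomes fully distinguished — the join is lossy.
Dependency preservation: C → D, E is not contained in any single fragment, but the restricted closure of its left-hand side across the fragments still reaches the right-hand side; the remaining FDs each lie inside some fragment. All dependencies are preserved.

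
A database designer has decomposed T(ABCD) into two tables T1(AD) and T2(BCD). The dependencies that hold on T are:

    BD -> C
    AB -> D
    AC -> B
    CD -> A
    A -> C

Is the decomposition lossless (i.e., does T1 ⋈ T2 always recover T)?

Common attributes: T1 ∩ T2 = {D}.
No dependency enlarges {D}, so (D)⁺ = {D}.
The closure contains neither all of T1 = {AD} nor all of T2 = {BCD}, so the common attributes are not a superkey of either fragment. The join is lossy.

No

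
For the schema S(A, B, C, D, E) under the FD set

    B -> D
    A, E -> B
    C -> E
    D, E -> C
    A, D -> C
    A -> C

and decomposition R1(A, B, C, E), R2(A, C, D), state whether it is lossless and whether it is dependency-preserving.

lossless but not dependency-preserving

Lossless test: (A, C)⁺ = {A, B, C, D, E}, which contains all of one fragment — lossless.
Dependency preservation: the restricted closure of {B} across the fragments never reaches {D}, so B → D cannot be enforced without a join — not preserved.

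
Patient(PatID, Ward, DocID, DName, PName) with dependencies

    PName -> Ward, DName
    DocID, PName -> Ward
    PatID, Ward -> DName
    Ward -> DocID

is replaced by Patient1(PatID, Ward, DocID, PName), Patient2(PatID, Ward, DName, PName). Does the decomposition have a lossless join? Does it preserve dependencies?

lossless and dependency-preserving

Lossless test: (PatID, Ward, PName)⁺ = {PatID, Ward, DocID, DName, PName}, which contains all of one fragment — lossless.
Dependency preservation: every FD's attributes lie within a single fragment, so each can be enforced locally — preserved.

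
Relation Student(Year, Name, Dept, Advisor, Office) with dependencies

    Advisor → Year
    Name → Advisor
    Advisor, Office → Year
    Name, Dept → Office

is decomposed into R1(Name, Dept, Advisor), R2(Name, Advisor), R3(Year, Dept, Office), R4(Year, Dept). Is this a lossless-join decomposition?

No

Chase test. Columns are Year, Name, Dept, Advisor, Office; row i has aⱼ where attribute j ∈ Ri, else bᵢⱼ.
Initial tableau (one row per fragment):
  row 1: b11 a2 a3 a4 b15
  row 2: b21 a2 b23 a4 b25
  row 3: a1 b32 a3 b34 a5
  row 4: a1 b42 a3 b44 b45
Rows 1 and 2 agree on Advisor; apply Advisor→Year and equate their Year entries.
No row becomes fully distinguished — the join is lossy.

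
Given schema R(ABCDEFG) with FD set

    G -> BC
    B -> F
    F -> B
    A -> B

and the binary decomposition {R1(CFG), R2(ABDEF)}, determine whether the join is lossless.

No

Common attributes: R1 ∩ R2 = {F}.
Closure of {F}: F → B applies, adding B. So (F)⁺ = {BF}.
The closure contains neither all of R1 = {CFG} nor all of R2 = {ABDEF}, so the common attributes are not a superkey of either fragment. The join is lossy.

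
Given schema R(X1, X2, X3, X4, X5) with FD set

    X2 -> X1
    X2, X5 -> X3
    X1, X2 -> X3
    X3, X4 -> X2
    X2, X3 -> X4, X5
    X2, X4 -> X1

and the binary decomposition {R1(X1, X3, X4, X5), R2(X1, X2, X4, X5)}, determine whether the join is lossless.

Common attributes: R1 ∩ R2 = {X1, X4, X5}.
No dependency enlarges {X1, X4, X5}, so (X1, X4, X5)⁺ = {X1, X4, X5}.
The closure contains neither all of R1 = {X1, X3, X4, X5} nor all of R2 = {X1, X2, X4, X5}, so the common attributes are not a superkey of either fragment. The join is lossy.

No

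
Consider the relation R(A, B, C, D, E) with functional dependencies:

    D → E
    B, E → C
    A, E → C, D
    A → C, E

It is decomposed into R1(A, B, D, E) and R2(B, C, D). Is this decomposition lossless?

Yes

Common attributes: R1 ∩ R2 = {B, D}.
Closure of {B, D}: D → E applies, adding E; B, E → C applies, adding C. So (B, D)⁺ = {B, C, D, E}.
This closure contains every attribute of R2, so R1 ∩ R2 → R2. The join is lossless.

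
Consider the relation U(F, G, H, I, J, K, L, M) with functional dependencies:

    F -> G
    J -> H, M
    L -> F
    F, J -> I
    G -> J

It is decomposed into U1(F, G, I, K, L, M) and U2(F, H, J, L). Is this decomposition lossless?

Common attributes: U1 ∩ U2 = {F, L}.
Closure of {F, L}: F → G applies, adding G; G → J applies, adding J; J → H, M applies, adding H, M; F, J → I applies, adding I. So (F, L)⁺ = {F, G, H, I, J, L, M}.
This closure contains every attribute of U2, so U1 ∩ U2 → U2. The join is lossless.

Yes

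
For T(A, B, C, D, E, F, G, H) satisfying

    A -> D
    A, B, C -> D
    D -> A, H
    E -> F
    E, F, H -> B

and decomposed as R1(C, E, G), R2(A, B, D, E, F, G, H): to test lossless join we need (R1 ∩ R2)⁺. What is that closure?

R1 ∩ R2 = {E, G}.
E → F applies, adding F
Closure: {E, F, G}.

E, F, G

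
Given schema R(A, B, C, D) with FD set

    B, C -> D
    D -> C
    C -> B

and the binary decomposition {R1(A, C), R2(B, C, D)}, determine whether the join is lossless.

Yes

Common attributes: R1 ∩ R2 = {C}.
Closure of {C}: C → B applies, adding B; B, C → D applies, adding D. So (C)⁺ = {B, C, D}.
This closure contains every attribute of R2, so R1 ∩ R2 → R2. The join is lossless.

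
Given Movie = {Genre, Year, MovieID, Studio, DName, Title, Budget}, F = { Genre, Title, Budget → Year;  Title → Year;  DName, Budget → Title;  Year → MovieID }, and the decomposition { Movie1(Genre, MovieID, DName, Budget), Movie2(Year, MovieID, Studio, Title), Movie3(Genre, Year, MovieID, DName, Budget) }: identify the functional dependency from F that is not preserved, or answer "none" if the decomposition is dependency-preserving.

DName, Budget → Title

Check DName, Budget → Title: no single fragment contains all of {DName, Title, Budget}, and the restricted closure of {DName, Budget} across the fragments never reaches {Title}.
Genre, Title, Budget → Year is preserved.
Title → Year is preserved.
Year → MovieID is preserved.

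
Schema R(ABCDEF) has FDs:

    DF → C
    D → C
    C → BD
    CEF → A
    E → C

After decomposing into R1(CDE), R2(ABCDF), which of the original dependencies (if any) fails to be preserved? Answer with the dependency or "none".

CEF → A

Check CEF → A: no single fragment contains all of {ACEF}, and the restricted closure of {CEF} across the fragments never reaches {A}.
DF → C is preserved.
D → C is preserved.
C → BD is preserved.
E → C is preserved.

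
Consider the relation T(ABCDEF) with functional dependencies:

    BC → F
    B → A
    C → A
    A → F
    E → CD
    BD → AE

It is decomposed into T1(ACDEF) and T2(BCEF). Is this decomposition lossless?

Yes

Common attributes: T1 ∩ T2 = {CEF}.
Closure of {CEF}: C → A applies, adding A; E → CD applies, adding D. So (CEF)⁺ = {ACDEF}.
This closure contains every attribute of T1, so T1 ∩ T2 → T1. The join is lossless.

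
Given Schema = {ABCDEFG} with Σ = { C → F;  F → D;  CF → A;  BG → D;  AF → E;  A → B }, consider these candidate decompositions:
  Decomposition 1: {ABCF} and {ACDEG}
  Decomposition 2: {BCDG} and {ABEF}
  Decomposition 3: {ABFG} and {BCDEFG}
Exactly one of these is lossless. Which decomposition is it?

Decomposition 1: common = {AC}, closure = {ABCDEF} → lossless.
Decomposition 2: common = {B}, closure = {B} → lossy.
Decomposition 3: common = {BFG}, closure = {BDFG} → lossy.

Decomposition 1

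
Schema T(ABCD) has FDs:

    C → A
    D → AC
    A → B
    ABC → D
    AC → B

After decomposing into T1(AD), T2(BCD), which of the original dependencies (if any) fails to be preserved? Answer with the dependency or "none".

Check A → B: no single fragment contains all of {AB}, and the restricted closure of {A} across the fragments never reaches {B}.
C → A is preserved.
D → AC is preserved.
ABC → D is preserved.
AC → B is preserved.

A → B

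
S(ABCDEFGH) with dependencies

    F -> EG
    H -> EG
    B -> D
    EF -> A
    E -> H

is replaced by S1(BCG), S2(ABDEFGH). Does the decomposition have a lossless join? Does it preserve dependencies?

Lossless test: (BG)⁺ = {BDG}, which is a superkey of neither fragment — lossy.
Dependency preservation: every FD's attributes lie within a single fragment, so each can be enforced locally — preserved.

lossy but dependency-preserving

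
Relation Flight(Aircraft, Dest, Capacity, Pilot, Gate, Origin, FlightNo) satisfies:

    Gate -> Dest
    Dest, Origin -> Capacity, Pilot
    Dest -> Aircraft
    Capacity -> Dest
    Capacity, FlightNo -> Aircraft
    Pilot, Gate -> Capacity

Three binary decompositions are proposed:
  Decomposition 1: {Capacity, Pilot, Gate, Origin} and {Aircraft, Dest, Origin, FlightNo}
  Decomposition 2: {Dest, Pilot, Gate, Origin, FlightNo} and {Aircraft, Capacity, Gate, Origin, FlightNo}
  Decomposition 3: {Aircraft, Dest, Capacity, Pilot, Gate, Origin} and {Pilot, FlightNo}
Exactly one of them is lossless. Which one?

Decomposition 1: common = {Origin}, closure = {Origin} → lossy.
Decomposition 2: common = {Gate, Origin, FlightNo}, closure = {Aircraft, Dest, Capacity, Pilot, Gate, Origin, FlightNo} → lossless.
Decomposition 3: common = {Pilot}, closure = {Pilot} → lossy.

Decomposition 2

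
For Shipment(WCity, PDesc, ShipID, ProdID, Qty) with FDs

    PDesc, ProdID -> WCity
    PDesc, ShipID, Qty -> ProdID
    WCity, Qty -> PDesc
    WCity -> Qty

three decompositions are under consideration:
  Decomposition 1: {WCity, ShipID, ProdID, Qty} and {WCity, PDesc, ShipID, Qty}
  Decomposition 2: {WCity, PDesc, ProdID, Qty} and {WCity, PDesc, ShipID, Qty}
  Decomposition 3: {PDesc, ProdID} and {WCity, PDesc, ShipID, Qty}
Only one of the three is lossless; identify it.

Decomposition 1: common = {WCity, ShipID, Qty}, closure = {WCity, PDesc, ShipID, ProdID, Qty} → lossless.
Decomposition 2: common = {WCity, PDesc, Qty}, closure = {WCity, PDesc, Qty} → lossy.
Decomposition 3: common = {PDesc}, closure = {PDesc} → lossy.

Decomposition 1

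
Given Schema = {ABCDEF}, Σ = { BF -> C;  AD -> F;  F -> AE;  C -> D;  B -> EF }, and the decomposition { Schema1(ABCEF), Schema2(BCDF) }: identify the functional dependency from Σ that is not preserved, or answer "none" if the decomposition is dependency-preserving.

AD -> F

Check AD → F: no single fragment contains all of {ADF}, and the restricted closure of {AD} across the fragments never reaches {F}.
BF → C is preserved.
F → AE is preserved.
C → D is preserved.
B → EF is preserved.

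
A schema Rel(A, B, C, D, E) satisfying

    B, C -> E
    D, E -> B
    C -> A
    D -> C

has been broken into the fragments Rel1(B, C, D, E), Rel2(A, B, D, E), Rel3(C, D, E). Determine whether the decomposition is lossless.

Chase test. Columns are A, B, C, D, E; row i has aⱼ where attribute j ∈ Reli, else bᵢⱼ.
Initial tableau (one row per fragment):
  row 1: b11 a2 a3 a4 a5
  row 2: a1 a2 b23 a4 a5
  row 3: b31 b32 a3 a4 a5
Rows 1 and 3 agree on D, E; apply D, E→B and equate their B entries.
Rows 1 and 3 agree on C; apply C→A and equate their A entries.
Rows 1 and 2 agree on D; apply D→C and equate their C entries.
Rows 1 and 2 agree on C; apply C→A and equate their A entries.
Row 1 is now all distinguished symbols — the join is lossless.

Yes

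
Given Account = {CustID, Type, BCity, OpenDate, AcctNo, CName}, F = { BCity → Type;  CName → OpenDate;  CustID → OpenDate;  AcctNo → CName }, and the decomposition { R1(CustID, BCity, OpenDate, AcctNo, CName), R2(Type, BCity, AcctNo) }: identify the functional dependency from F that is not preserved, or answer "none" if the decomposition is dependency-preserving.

none

BCity → Type lies within R2.
CName → OpenDate lies within R1.
CustID → OpenDate lies within R1.
AcctNo → CName lies within R1.
Every dependency is enforceable on the fragments, so the decomposition is dependency-preserving.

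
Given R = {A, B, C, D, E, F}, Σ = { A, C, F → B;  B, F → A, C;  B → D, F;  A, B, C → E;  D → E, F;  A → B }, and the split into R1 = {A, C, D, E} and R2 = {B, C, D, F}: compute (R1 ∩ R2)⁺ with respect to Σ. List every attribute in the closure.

R1 ∩ R2 = {C, D}.
D → E, F applies, adding E, F
Closure: {C, D, E, F}.

C, D, E, F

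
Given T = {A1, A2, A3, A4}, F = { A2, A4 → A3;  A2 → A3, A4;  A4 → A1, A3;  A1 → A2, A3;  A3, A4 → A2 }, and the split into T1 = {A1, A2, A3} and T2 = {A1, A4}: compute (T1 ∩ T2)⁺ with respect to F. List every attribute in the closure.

T1 ∩ T2 = {A1}.
A1 → A2, A3 applies, adding A2, A3
A2 → A3, A4 applies, adding A4
Closure: {A1, A2, A3, A4}.

A1, A2, A3, A4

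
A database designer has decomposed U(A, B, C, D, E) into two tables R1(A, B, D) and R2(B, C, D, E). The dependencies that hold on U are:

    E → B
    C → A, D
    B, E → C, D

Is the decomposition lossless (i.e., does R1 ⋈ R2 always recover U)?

Common attributes: R1 ∩ R2 = {B, D}.
No dependency enlarges {B, D}, so (B, D)⁺ = {B, D}.
The closure contains neither all of R1 = {A, B, D} nor all of R2 = {B, C, D, E}, so the common attributes are not a superkey of either fragment. The join is lossy.

No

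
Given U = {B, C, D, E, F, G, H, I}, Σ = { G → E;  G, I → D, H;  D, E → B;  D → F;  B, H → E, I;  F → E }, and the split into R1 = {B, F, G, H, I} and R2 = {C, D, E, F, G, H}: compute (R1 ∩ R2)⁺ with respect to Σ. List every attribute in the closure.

E, F, G, H

R1 ∩ R2 = {F, G, H}.
G → E applies, adding E
Closure: {E, F, G, H}.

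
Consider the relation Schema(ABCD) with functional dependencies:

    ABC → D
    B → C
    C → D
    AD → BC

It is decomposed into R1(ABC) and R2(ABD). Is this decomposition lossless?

Common attributes: R1 ∩ R2 = {AB}.
Closure of {AB}: B → C applies, adding C; C → D applies, adding D. So (AB)⁺ = {ABCD}.
This closure contains every attribute of R1, so R1 ∩ R2 → R1. The join is lossless.

Yes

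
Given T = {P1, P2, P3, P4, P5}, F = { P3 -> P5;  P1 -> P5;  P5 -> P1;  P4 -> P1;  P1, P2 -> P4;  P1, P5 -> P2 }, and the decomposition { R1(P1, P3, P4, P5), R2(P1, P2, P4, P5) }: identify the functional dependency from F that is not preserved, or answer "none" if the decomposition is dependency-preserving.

P3 → P5 lies within R1.
P1 → P5 lies within R1.
P5 → P1 lies within R1.
P4 → P1 lies within R1.
P1, P2 → P4 lies within R2.
P1, P5 → P2 lies within R2.
Every dependency is enforceable on the fragments, so the decomposition is dependency-preserving.

none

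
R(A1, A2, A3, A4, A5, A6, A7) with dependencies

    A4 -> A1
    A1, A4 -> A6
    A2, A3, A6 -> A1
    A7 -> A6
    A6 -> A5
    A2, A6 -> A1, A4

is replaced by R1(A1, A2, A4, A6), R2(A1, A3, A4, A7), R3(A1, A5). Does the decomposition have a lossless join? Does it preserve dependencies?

Lossless test (chase): Rows 1 and 2 agree on A1, A4; apply A1, A4→A6 and equate their A6 entries. Rows 1 and 2 agree on A6; apply A6→A5 and equate their A5 entries. No row becomes fully distinguished — the join is lossy.
Dependency preservation: the restricted closure of {A7} across the fragments never reaches {A6}, so A7 → A6 cannot be enforced without a join — not preserved.

lossy and not dependency-preserving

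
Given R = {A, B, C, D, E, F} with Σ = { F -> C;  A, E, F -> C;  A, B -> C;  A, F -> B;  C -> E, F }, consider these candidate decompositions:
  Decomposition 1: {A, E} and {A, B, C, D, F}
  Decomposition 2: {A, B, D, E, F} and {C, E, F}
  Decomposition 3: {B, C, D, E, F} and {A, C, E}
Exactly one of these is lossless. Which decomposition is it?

Decomposition 2

Decomposition 1: common = {A}, closure = {A} → lossy.
Decomposition 2: common = {E, F}, closure = {C, E, F} → lossless.
Decomposition 3: common = {C, E}, closure = {C, E, F} → lossy.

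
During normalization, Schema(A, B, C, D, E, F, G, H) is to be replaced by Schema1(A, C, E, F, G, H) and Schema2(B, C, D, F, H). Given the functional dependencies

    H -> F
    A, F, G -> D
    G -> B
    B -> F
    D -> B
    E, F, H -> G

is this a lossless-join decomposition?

No

Common attributes: Schema1 ∩ Schema2 = {C, F, H}.
No dependency enlarges {C, F, H}, so (C, F, H)⁺ = {C, F, H}.
The closure contains neither all of Schema1 = {A, C, E, F, G, H} nor all of Schema2 = {B, C, D, F, H}, so the common attributes are not a superkey of either fragment. The join is lossy.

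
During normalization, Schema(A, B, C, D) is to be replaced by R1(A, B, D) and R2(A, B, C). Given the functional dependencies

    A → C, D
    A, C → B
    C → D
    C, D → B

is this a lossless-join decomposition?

Common attributes: R1 ∩ R2 = {A, B}.
Closure of {A, B}: A → C, D applies, adding C, D. So (A, B)⁺ = {A, B, C, D}.
This closure contains every attribute of R1, so R1 ∩ R2 → R1. The join is lossless.

Yes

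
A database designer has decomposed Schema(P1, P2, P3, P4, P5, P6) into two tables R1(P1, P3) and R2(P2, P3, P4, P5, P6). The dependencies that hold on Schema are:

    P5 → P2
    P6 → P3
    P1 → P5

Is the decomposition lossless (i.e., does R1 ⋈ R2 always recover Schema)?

Common attributes: R1 ∩ R2 = {P3}.
No dependency enlarges {P3}, so (P3)⁺ = {P3}.
The closure contains neither all of R1 = {P1, P3} nor all of R2 = {P2, P3, P4, P5, P6}, so the common attributes are not a superkey of either fragment. The join is lossy.

No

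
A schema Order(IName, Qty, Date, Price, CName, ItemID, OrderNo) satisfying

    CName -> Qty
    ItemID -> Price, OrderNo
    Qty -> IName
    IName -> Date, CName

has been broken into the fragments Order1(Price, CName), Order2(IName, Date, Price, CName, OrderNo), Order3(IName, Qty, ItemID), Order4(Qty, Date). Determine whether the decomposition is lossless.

Chase test. Columns are IName, Qty, Date, Price, CName, ItemID, OrderNo; row i has aⱼ where attribute j ∈ Orderi, else bᵢⱼ.
Initial tableau (one row per fragment):
  row 1: b11 b12 b13 a4 a5 b16 b17
  row 2: a1 b22 a3 a4 a5 b26 a7
  row 3: a1 a2 b33 b34 b35 a6 b37
  row 4: b41 a2 a3 b44 b45 b46 b47
Rows 1 and 2 agree on CName; apply CName→Qty and equate their Qty entries.
Rows 1 and 2 agree on Qty; apply Qty→IName and equate their IName entries.
Rows 3 and 4 agree on Qty; apply Qty→IName and equate their IName entries.
Rows 1 and 2 agree on IName; apply IName→Date, CName and equate their Date, CName entries.
Rows 1 and 3 agree on IName; apply IName→Date, CName and equate their Date, CName entries.
Rows 1 and 4 agree on IName; apply IName→Date, CName and equate their Date, CName entries.
Rows 1 and 3 agree on CName; apply CName→Qty and equate their Qty entries.
No row becomes fully distinguished — the join is lossy.

No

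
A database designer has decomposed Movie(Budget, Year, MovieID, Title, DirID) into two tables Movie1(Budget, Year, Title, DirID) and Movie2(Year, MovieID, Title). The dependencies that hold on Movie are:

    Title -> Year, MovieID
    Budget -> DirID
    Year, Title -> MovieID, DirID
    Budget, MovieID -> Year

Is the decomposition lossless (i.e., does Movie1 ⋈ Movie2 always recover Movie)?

Yes

Common attributes: Movie1 ∩ Movie2 = {Year, Title}.
Closure of {Year, Title}: Title → Year, MovieID applies, adding MovieID; Year, Title → MovieID, DirID applies, adding DirID. So (Year, Title)⁺ = {Year, MovieID, Title, DirID}.
This closure contains every attribute of Movie2, so Movie1 ∩ Movie2 → Movie2. The join is lossless.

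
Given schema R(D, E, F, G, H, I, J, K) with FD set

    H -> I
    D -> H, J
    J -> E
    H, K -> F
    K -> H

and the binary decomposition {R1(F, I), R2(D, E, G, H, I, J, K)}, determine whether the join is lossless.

Common attributes: R1 ∩ R2 = {I}.
No dependency enlarges {I}, so (I)⁺ = {I}.
The closure contains neither all of R1 = {F, I} nor all of R2 = {D, E, G, H, I, J, K}, so the common attributes are not a superkey of either fragment. The join is lossy.

No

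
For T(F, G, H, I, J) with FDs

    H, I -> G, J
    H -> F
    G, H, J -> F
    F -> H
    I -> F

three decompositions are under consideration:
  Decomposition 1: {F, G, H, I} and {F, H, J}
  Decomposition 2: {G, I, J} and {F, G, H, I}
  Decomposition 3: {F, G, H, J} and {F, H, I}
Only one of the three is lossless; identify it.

Decomposition 2

Decomposition 1: common = {F, H}, closure = {F, H} → lossy.
Decomposition 2: common = {G, I}, closure = {F, G, H, I, J} → lossless.
Decomposition 3: common = {F, H}, closure = {F, H} → lossy.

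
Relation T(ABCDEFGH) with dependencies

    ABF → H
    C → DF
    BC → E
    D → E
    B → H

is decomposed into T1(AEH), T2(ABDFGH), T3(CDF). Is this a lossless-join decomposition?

No

Chase test. Columns are ABCDEFGH; row i has aⱼ where attribute j ∈ Ti, else bᵢⱼ.
Initial tableau (one row per fragment):
  row 1: a1 b12 b13 b14 a5 b16 b17 a8
  row 2: a1 a2 b23 a4 b25 a6 a7 a8
  row 3: b31 b32 a3 a4 b35 a6 b37 b38
Rows 2 and 3 agree on D; apply D→E and equate their E entries.
No row becomes fully distinguished — the join is lossy.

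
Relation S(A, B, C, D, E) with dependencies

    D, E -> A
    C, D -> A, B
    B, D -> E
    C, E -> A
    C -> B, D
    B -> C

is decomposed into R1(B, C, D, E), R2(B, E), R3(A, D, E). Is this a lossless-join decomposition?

Chase test. Columns are A, B, C, D, E; row i has aⱼ where attribute j ∈ Ri, else bᵢⱼ.
Initial tableau (one row per fragment):
  row 1: b11 a2 a3 a4 a5
  row 2: b21 a2 b23 b24 a5
  row 3: a1 b32 b33 a4 a5
Rows 1 and 3 agree on D, E; apply D, E→A and equate their A entries.
Rows 1 and 2 agree on B; apply B→C and equate their C entries.
Rows 1 and 2 agree on C, E; apply C, E→A and equate their A entries.
Rows 1 and 2 agree on C; apply C→B, D and equate their B, D entries.
Row 1 is now all distinguished symbols — the join is lossless.

Yes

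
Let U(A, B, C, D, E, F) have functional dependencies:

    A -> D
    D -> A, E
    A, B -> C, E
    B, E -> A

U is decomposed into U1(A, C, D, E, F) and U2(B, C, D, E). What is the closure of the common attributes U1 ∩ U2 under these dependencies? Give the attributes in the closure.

U1 ∩ U2 = {C, D, E}.
D → A, E applies, adding A
Closure: {A, C, D, E}.

A, C, D, E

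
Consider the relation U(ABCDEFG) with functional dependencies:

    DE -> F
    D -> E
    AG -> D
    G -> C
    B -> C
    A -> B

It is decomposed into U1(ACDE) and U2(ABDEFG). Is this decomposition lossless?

Common attributes: U1 ∩ U2 = {ADE}.
Closure of {ADE}: DE → F applies, adding F; A → B applies, adding B; B → C applies, adding C. So (ADE)⁺ = {ABCDEF}.
This closure contains every attribute of U1, so U1 ∩ U2 → U1. The join is lossless.

Yes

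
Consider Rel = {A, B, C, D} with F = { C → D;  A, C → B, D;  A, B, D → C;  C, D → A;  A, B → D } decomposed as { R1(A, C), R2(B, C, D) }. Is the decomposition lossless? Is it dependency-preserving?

lossless but not dependency-preserving

Lossless test: (C)⁺ = {A, B, C, D}, which contains all of one fragment — lossless.
Dependency preservation: the restricted closure of {A, B, D} across the fragments never reaches {C}, so A, B, D → C cannot be enforced without a join — not preserved.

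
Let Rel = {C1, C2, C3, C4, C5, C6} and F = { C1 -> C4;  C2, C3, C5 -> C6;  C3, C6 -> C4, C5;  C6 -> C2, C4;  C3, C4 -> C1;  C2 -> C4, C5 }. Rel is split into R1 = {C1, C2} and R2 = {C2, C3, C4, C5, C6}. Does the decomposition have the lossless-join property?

Common attributes: R1 ∩ R2 = {C2}.
Closure of {C2}: C2 → C4, C5 applies, adding C4, C5. So (C2)⁺ = {C2, C4, C5}.
The closure contains neither all of R1 = {C1, C2} nor all of R2 = {C2, C3, C4, C5, C6}, so the common attributes are not a superkey of either fragment. The join is lossy.

No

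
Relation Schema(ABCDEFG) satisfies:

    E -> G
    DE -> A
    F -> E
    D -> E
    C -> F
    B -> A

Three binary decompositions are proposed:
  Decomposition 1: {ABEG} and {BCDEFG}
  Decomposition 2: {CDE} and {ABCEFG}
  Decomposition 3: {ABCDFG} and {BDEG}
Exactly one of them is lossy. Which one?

Decomposition 1: common = {BEG}, closure = {ABEG} → lossless.
Decomposition 2: common = {CE}, closure = {CEFG} → lossy.
Decomposition 3: common = {BDG}, closure = {ABDEG} → lossless.

Decomposition 2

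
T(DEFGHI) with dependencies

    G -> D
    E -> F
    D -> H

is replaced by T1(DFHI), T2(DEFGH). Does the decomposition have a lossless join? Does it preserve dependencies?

Lossless test: (DFH)⁺ = {DFH}, which is a superkey of neither fragment — lossy.
Dependency preservation: every FD's attributes lie within a single fragment, so each can be enforced locally — preserved.

lossy but dependency-preserving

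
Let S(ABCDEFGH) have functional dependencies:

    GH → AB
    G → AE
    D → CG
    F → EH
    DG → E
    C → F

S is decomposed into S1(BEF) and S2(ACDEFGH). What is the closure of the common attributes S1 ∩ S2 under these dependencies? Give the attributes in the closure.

S1 ∩ S2 = {EF}.
F → EH applies, adding H
Closure: {EFH}.

EFH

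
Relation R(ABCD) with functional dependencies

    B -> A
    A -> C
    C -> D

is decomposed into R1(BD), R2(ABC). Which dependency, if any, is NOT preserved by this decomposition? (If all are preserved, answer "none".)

Check C → D: no single fragment contains all of {CD}, and the restricted closure of {C} across the fragments never reaches {D}.
B → A is preserved.
A → C is preserved.

C -> D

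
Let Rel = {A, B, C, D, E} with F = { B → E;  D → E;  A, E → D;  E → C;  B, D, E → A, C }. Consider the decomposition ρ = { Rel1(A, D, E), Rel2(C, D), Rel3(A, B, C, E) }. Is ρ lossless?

Yes

Chase test. Columns are A, B, C, D, E; row i has aⱼ where attribute j ∈ Reli, else bᵢⱼ.
Initial tableau (one row per fragment):
  row 1: a1 b12 b13 a4 a5
  row 2: b21 b22 a3 a4 b25
  row 3: a1 a2 a3 b34 a5
Rows 1 and 2 agree on D; apply D→E and equate their E entries.
Rows 1 and 3 agree on A, E; apply A, E→D and equate their D entries.
Rows 1 and 2 agree on E; apply E→C and equate their C entries.
Row 3 is now all distinguished symbols — the join is lossless.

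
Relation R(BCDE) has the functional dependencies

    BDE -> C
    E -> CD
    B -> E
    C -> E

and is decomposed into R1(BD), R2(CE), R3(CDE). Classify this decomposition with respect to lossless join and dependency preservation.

lossy and not dependency-preserving

Lossless test (chase): Rows 2 and 3 agree on E; apply E→CD and equate their CD entries. No row becomes fully distinguished — the join is lossy.
Dependency preservation: the restricted closure of {B} across the fragments never reaches {E}, so B → E cannot be enforced without a join — not preserved.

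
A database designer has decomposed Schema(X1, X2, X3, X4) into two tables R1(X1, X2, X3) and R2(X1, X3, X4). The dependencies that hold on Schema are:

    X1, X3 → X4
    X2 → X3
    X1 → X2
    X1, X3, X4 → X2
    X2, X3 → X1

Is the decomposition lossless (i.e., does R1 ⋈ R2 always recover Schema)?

Common attributes: R1 ∩ R2 = {X1, X3}.
Closure of {X1, X3}: X1, X3 → X4 applies, adding X4; X1 → X2 applies, adding X2. So (X1, X3)⁺ = {X1, X2, X3, X4}.
This closure contains every attribute of R1, so R1 ∩ R2 → R1. The join is lossless.

Yes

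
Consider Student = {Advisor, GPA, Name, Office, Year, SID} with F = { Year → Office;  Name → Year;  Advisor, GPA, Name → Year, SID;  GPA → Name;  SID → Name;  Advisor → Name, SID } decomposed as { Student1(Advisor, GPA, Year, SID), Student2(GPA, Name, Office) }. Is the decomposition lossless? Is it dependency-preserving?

Lossless test: (GPA)⁺ = {GPA, Name, Office, Year}, which contains all of one fragment — lossless.
Dependency preservation: the restricted closure of {Year} across the fragments never reaches {Office}, so Year → Office cannot be enforced without a join — not preserved.

lossless but not dependency-preserving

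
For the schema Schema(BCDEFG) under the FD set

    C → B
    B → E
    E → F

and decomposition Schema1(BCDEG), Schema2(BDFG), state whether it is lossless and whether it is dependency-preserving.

lossless but not dependency-preserving

Lossless test: (BDG)⁺ = {BDEFG}, which contains all of one fragment — lossless.
Dependency preservation: the restricted closure of {E} across the fragments never reaches {F}, so E → F cannot be enforced without a join — not preserved.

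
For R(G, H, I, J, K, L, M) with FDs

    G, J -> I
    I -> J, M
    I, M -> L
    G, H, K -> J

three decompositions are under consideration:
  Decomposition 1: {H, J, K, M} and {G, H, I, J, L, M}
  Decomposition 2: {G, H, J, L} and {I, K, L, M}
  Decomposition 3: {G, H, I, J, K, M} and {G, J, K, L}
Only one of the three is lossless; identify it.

Decomposition 3

Decomposition 1: common = {H, J, M}, closure = {H, J, M} → lossy.
Decomposition 2: common = {L}, closure = {L} → lossy.
Decomposition 3: common = {G, J, K}, closure = {G, I, J, K, L, M} → lossless.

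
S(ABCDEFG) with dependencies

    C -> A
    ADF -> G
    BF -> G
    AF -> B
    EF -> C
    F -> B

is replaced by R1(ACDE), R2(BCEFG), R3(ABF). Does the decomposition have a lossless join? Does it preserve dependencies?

lossy but dependency-preserving

Lossless test (chase): Rows 1 and 2 agree on C; apply C→A and equate their A entries. Rows 2 and 3 agree on BF; apply BF→G and equate their G entries. No row becomes fully distinguished — the join is lossy.
Dependency preservation: ADF → G is not contained in any single fragment, but the restricted closure of its left-hand side across the fragments still reaches the right-hand side; the remaining FDs each lie inside some fragment. All dependencies are preserved.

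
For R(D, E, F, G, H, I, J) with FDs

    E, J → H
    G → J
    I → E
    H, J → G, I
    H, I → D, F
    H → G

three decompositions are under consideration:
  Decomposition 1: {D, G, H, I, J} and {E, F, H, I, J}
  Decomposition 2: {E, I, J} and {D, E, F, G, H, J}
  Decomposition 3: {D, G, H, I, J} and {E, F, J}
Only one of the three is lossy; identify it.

Decomposition 3

Decomposition 1: common = {H, I, J}, closure = {D, E, F, G, H, I, J} → lossless.
Decomposition 2: common = {E, J}, closure = {D, E, F, G, H, I, J} → lossless.
Decomposition 3: common = {J}, closure = {J} → lossy.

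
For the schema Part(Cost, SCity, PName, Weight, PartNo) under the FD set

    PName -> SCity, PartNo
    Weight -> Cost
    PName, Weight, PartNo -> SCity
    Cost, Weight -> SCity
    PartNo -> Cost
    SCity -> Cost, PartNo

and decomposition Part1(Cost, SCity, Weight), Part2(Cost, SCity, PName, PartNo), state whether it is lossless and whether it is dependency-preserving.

Lossless test: (Cost, SCity)⁺ = {Cost, SCity, PartNo}, which is a superkey of neither fragment — lossy.
Dependency preservation: PName, Weight, PartNo → SCity is not contained in any single fragment, but the restricted closure of its left-hand side across the fragments still reaches the right-hand side; the remaining FDs each lie inside some fragment. All dependencies are preserved.

lossy but dependency-preserving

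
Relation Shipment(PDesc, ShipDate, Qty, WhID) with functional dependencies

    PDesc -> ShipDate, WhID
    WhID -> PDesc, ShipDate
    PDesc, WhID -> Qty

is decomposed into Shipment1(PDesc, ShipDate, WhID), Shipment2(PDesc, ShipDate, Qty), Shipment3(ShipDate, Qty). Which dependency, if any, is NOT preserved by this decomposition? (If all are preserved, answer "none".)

none

PDesc → ShipDate, WhID lies within Shipment1.
WhID → PDesc, ShipDate lies within Shipment1.
PDesc, WhID → Qty: restricted closure across fragments reaches Qty.
Every dependency is enforceable on the fragments, so the decomposition is dependency-preserving.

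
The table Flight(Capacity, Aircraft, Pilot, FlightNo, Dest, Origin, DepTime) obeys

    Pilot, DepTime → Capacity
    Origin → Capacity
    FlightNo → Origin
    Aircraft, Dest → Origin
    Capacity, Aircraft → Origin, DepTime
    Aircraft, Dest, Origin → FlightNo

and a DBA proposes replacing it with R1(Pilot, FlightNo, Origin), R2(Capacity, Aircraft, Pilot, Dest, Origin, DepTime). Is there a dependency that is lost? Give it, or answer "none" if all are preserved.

Aircraft, Dest, Origin → FlightNo

Check Aircraft, Dest, Origin → FlightNo: no single fragment contains all of {Aircraft, FlightNo, Dest, Origin}, and the restricted closure of {Aircraft, Dest, Origin} across the fragments never reaches {FlightNo}.
Pilot, DepTime → Capacity is preserved.
Origin → Capacity is preserved.
FlightNo → Origin is preserved.
Aircraft, Dest → Origin is preserved.
Capacity, Aircraft → Origin, DepTime is preserved.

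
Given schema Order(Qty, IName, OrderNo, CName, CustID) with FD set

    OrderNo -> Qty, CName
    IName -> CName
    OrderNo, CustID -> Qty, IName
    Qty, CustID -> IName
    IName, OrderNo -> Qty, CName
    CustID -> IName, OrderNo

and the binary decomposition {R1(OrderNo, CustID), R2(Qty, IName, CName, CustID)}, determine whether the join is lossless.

Yes

Common attributes: R1 ∩ R2 = {CustID}.
Closure of {CustID}: CustID → IName, OrderNo applies, adding IName, OrderNo; OrderNo → Qty, CName applies, adding Qty, CName. So (CustID)⁺ = {Qty, IName, OrderNo, CName, CustID}.
This closure contains every attribute of R1, so R1 ∩ R2 → R1. The join is lossless.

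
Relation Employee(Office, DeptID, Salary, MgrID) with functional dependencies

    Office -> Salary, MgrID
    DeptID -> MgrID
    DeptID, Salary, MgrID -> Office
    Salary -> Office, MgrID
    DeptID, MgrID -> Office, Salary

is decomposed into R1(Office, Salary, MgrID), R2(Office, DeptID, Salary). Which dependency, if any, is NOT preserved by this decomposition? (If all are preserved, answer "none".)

Office → Salary, MgrID lies within R1.
DeptID → MgrID: restricted closure across fragments reaches MgrID.
DeptID, Salary, MgrID → Office: restricted closure across fragments reaches Office.
Salary → Office, MgrID lies within R1.
DeptID, MgrID → Office, Salary: restricted closure across fragments reaches Office, Salary.
Every dependency is enforceable on the fragments, so the decomposition is dependency-preserving.

none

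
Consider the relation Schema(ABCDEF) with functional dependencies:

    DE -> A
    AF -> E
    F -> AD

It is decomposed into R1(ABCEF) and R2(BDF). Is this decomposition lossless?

Common attributes: R1 ∩ R2 = {BF}.
Closure of {BF}: F → AD applies, adding AD; AF → E applies, adding E. So (BF)⁺ = {ABDEF}.
This closure contains every attribute of R2, so R1 ∩ R2 → R2. The join is lossless.

Yes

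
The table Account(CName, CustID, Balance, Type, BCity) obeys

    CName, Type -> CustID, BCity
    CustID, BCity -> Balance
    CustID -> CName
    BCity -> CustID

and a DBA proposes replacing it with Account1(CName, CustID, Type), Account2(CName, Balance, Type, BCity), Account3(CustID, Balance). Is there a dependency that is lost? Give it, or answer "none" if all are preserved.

Check BCity → CustID: no single fragment contains all of {CustID, BCity}, and the restricted closure of {BCity} across the fragments never reaches {CustID}.
CName, Type → CustID, BCity is preserved.
CustID, BCity → Balance is preserved.
CustID → CName is preserved.

BCity -> CustID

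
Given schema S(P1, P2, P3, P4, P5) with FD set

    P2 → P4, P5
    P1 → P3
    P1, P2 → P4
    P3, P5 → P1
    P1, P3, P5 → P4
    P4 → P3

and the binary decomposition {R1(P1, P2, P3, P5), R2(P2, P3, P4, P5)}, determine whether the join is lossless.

Yes

Common attributes: R1 ∩ R2 = {P2, P3, P5}.
Closure of {P2, P3, P5}: P2 → P4, P5 applies, adding P4; P3, P5 → P1 applies, adding P1. So (P2, P3, P5)⁺ = {P1, P2, P3, P4, P5}.
This closure contains every attribute of R1, so R1 ∩ R2 → R1. The join is lossless.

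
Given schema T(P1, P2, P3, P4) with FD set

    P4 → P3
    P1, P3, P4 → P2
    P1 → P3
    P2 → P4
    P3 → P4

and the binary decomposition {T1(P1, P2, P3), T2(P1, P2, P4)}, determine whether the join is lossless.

Yes

Common attributes: T1 ∩ T2 = {P1, P2}.
Closure of {P1, P2}: P1 → P3 applies, adding P3; P2 → P4 applies, adding P4. So (P1, P2)⁺ = {P1, P2, P3, P4}.
This closure contains every attribute of T1, so T1 ∩ T2 → T1. The join is lossless.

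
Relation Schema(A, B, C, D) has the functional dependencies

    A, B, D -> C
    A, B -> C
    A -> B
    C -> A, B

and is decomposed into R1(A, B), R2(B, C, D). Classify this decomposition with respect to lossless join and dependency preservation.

lossy and not dependency-preserving

Lossless test: (B)⁺ = {B}, which is a superkey of neither fragment — lossy.
Dependency preservation: the restricted closure of {A, B, D} across the fragments never reaches {C}, so A, B, D → C cannot be enforced without a join — not preserved.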